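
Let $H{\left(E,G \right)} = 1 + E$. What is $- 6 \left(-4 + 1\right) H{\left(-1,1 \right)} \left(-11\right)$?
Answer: $0$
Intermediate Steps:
$- 6 \left(-4 + 1\right) H{\left(-1,1 \right)} \left(-11\right) = - 6 \left(-4 + 1\right) \left(1 - 1\right) \left(-11\right) = \left(-6\right) \left(-3\right) 0 \left(-11\right) = 18 \cdot 0 \left(-11\right) = 0 \left(-11\right) = 0$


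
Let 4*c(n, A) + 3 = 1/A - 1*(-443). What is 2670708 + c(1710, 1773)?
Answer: 18941441257/7092 ≈ 2.6708e+6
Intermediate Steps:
c(n, A) = 110 + 1/(4*A) (c(n, A) = -3/4 + (1/A - 1*(-443))/4 = -3/4 + (1/A + 443)/4 = -3/4 + (443 + 1/A)/4 = -3/4 + (443/4 + 1/(4*A)) = 110 + 1/(4*A))
2670708 + c(1710, 1773) = 2670708 + (110 + (1/4)/1773) = 2670708 + (110 + (1/4)*(1/1773)) = 2670708 + (110 + 1/7092) = 2670708 + 780121/7092 = 18941441257/7092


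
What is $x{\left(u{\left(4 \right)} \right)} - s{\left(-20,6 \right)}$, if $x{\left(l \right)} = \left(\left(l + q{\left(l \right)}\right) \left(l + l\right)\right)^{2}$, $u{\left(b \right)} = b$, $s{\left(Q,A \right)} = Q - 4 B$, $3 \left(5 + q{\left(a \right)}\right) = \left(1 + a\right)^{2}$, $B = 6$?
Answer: $\frac{31372}{9} \approx 3485.8$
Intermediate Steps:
$q{\left(a \right)} = -5 + \frac{\left(1 + a\right)^{2}}{3}$
$s{\left(Q,A \right)} = -24 + Q$ ($s{\left(Q,A \right)} = Q - 24 = -24 + Q$)
$x{\left(l \right)} = 4 l^{2} \left(-5 + l + \frac{\left(1 + l\right)^{2}}{3}\right)^{2}$ ($x{\left(l \right)} = \left(\left(l + \left(-5 + \frac{\left(1 + l\right)^{2}}{3}\right)\right) \left(l + l\right)\right)^{2} = \left(\left(-5 + l + \frac{\left(1 + l\right)^{2}}{3}\right) 2 l\right)^{2} = \left(2 l \left(-5 + l + \frac{\left(1 + l\right)^{2}}{3}\right)\right)^{2} = 4 l^{2} \left(-5 + l + \frac{\left(1 + l\right)^{2}}{3}\right)^{2}$)
$x{\left(u{\left(4 \right)} \right)} - s{\left(-20,6 \right)} = \frac{4 \cdot 4^{2} \left(-15 + \left(1 + 4\right)^{2} + 3 \cdot 4\right)^{2}}{9} - \left(-24 - 20\right) = \frac{4}{9} \cdot 16 \left(-15 + 5^{2} + 12\right)^{2} - -44 = \frac{4}{9} \cdot 16 \left(-15 + 25 + 12\right)^{2} + 44 = \frac{4}{9} \cdot 16 \cdot 22^{2} + 44 = \frac{4}{9} \cdot 16 \cdot 484 + 44 = \frac{30976}{9} + 44 = \frac{31372}{9}$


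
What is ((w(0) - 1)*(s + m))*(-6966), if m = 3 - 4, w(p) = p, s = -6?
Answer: -48762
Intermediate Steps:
m = -1
((w(0) - 1)*(s + m))*(-6966) = ((0 - 1)*(-6 - 1))*(-6966) = -1*(-7)*(-6966) = 7*(-6966) = -48762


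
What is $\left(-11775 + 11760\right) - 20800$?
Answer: $-20815$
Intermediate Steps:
$\left(-11775 + 11760\right) - 20800 = -15 - 20800 = -20815$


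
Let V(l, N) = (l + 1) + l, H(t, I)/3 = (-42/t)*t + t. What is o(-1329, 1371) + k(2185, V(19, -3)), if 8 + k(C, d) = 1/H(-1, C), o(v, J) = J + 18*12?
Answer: 203690/129 ≈ 1579.0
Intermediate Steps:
o(v, J) = 216 + J (o(v, J) = J + 216 = 216 + J)
H(t, I) = -126 + 3*t (H(t, I) = 3*((-42/t)*t + t) = 3*(-42 + t) = -126 + 3*t)
V(l, N) = 1 + 2*l (V(l, N) = (1 + l) + l = 1 + 2*l)
k(C, d) = -1033/129 (k(C, d) = -8 + 1/(-126 + 3*(-1)) = -8 + 1/(-126 - 3) = -8 + 1/(-129) = -8 - 1/129 = -1033/129)
o(-1329, 1371) + k(2185, V(19, -3)) = (216 + 1371) - 1033/129 = 1587 - 1033/129 = 203690/129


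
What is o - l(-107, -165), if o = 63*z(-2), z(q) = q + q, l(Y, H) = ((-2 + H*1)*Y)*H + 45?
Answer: 2948088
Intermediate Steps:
l(Y, H) = 45 + H*Y*(-2 + H) (l(Y, H) = ((-2 + H)*Y)*H + 45 = (Y*(-2 + H))*H + 45 = H*Y*(-2 + H) + 45 = 45 + H*Y*(-2 + H))
z(q) = 2*q
o = -252 (o = 63*(2*(-2)) = 63*(-4) = -252)
o - l(-107, -165) = -252 - (45 - 107*(-165)**2 - 2*(-165)*(-107)) = -252 - (45 - 107*27225 - 35310) = -252 - (45 - 2913075 - 35310) = -252 - 1*(-2948340) = -252 + 2948340 = 2948088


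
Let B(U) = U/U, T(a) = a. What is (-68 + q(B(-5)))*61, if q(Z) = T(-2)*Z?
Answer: -4270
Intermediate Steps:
B(U) = 1
q(Z) = -2*Z
(-68 + q(B(-5)))*61 = (-68 - 2*1)*61 = (-68 - 2)*61 = -70*61 = -4270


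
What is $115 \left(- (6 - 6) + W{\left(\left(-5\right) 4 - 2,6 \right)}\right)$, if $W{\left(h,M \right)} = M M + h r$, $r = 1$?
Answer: $1610$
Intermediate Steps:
$W{\left(h,M \right)} = h + M^{2}$ ($W{\left(h,M \right)} = M M + h 1 = M^{2} + h = h + M^{2}$)
$115 \left(- (6 - 6) + W{\left(\left(-5\right) 4 - 2,6 \right)}\right) = 115 \left(- (6 - 6) + \left(\left(\left(-5\right) 4 - 2\right) + 6^{2}\right)\right) = 115 \left(\left(-1\right) 0 + \left(\left(-20 - 2\right) + 36\right)\right) = 115 \left(0 + \left(-22 + 36\right)\right) = 115 \left(0 + 14\right) = 115 \cdot 14 = 1610$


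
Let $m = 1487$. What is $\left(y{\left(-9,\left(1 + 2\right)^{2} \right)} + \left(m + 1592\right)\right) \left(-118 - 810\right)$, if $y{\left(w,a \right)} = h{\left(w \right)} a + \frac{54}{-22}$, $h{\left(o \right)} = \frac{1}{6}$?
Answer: $- \frac{31420688}{11} \approx -2.8564 \cdot 10^{6}$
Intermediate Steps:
$h{\left(o \right)} = \frac{1}{6}$
$y{\left(w,a \right)} = - \frac{27}{11} + \frac{a}{6}$ ($y{\left(w,a \right)} = \frac{a}{6} + \frac{54}{-22} = \frac{a}{6} + 54 \left(- \frac{1}{22}\right) = \frac{a}{6} - \frac{27}{11} = - \frac{27}{11} + \frac{a}{6}$)
$\left(y{\left(-9,\left(1 + 2\right)^{2} \right)} + \left(m + 1592\right)\right) \left(-118 - 810\right) = \left(\left(- \frac{27}{11} + \frac{\left(1 + 2\right)^{2}}{6}\right) + \left(1487 + 1592\right)\right) \left(-118 - 810\right) = \left(\left(- \frac{27}{11} + \frac{3^{2}}{6}\right) + 3079\right) \left(-928\right) = \left(\left(- \frac{27}{11} + \frac{1}{6} \cdot 9\right) + 3079\right) \left(-928\right) = \left(\left(- \frac{27}{11} + \frac{3}{2}\right) + 3079\right) \left(-928\right) = \left(- \frac{21}{22} + 3079\right) \left(-928\right) = \frac{67717}{22} \left(-928\right) = - \frac{31420688}{11}$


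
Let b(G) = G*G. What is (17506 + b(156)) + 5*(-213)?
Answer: 40777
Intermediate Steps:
b(G) = G²
(17506 + b(156)) + 5*(-213) = (17506 + 156²) + 5*(-213) = (17506 + 24336) - 1065 = 41842 - 1065 = 40777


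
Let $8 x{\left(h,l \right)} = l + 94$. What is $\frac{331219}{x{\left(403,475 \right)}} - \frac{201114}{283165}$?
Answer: $\frac{750202591214}{161120885} \approx 4656.1$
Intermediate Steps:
$x{\left(h,l \right)} = \frac{47}{4} + \frac{l}{8}$ ($x{\left(h,l \right)} = \frac{l + 94}{8} = \frac{94 + l}{8} = \frac{47}{4} + \frac{l}{8}$)
$\frac{331219}{x{\left(403,475 \right)}} - \frac{201114}{283165} = \frac{331219}{\frac{47}{4} + \frac{1}{8} \cdot 475} - \frac{201114}{283165} = \frac{331219}{\frac{47}{4} + \frac{475}{8}} - \frac{201114}{283165} = \frac{331219}{\frac{569}{8}} - \frac{201114}{283165} = 331219 \cdot \frac{8}{569} - \frac{201114}{283165} = \frac{2649752}{569} - \frac{201114}{283165} = \frac{750202591214}{161120885}$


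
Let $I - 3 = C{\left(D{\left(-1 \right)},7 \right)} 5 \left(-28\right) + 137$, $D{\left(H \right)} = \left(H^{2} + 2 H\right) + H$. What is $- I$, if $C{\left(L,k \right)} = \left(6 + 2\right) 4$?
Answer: $4340$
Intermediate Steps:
$D{\left(H \right)} = H^{2} + 3 H$
$C{\left(L,k \right)} = 32$ ($C{\left(L,k \right)} = 8 \cdot 4 = 32$)
$I = -4340$ ($I = 3 + \left(32 \cdot 5 \left(-28\right) + 137\right) = 3 + \left(32 \left(-140\right) + 137\right) = 3 + \left(-4480 + 137\right) = 3 - 4343 = -4340$)
$- I = \left(-1\right) \left(-4340\right) = 4340$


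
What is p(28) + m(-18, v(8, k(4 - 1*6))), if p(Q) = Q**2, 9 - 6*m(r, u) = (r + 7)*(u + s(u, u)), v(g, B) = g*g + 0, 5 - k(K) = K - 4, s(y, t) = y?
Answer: 6121/6 ≈ 1020.2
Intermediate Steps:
k(K) = 9 - K (k(K) = 5 - (K - 4) = 5 - (-4 + K) = 5 + (4 - K) = 9 - K)
v(g, B) = g**2 (v(g, B) = g**2 + 0 = g**2)
m(r, u) = 3/2 - u*(7 + r)/3 (m(r, u) = 3/2 - (r + 7)*(u + u)/6 = 3/2 - (7 + r)*2*u/6 = 3/2 - u*(7 + r)/3)
p(28) + m(-18, v(8, k(4 - 1*6))) = 28**2 + (3/2 - 7/3*8**2 - 1/3*(-18)*8**2) = 784 + (3/2 - 7/3*64 - 1/3*(-18)*64) = 784 + (3/2 - 448/3 + 384) = 784 + 1417/6 = 6121/6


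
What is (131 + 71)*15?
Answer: 3030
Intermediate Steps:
(131 + 71)*15 = 202*15 = 3030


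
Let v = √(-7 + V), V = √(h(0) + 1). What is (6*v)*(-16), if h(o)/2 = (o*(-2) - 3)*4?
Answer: -96*√(-7 + I*√23) ≈ -82.729 - 267.13*I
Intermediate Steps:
h(o) = -24 - 16*o (h(o) = 2*((o*(-2) - 3)*4) = 2*((-2*o - 3)*4) = 2*((-3 - 2*o)*4) = 2*(-12 - 8*o) = -24 - 16*o)
V = I*√23 (V = √((-24 - 16*0) + 1) = √((-24 + 0) + 1) = √(-24 + 1) = √(-23) = I*√23 ≈ 4.7958*I)
v = √(-7 + I*√23) ≈ 0.86177 + 2.7826*I
(6*v)*(-16) = (6*√(-7 + I*√23))*(-16) = -96*√(-7 + I*√23)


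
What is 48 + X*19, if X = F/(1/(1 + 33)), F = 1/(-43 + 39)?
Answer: -227/2 ≈ -113.50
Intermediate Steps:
F = -¼ (F = 1/(-4) = -¼ ≈ -0.25000)
X = -17/2 (X = -1/(4*(1/(1 + 33))) = -1/(4*(1/34)) = -1/(4*1/34) = -¼*34 = -17/2 ≈ -8.5000)
48 + X*19 = 48 - 17/2*19 = 48 - 323/2 = -227/2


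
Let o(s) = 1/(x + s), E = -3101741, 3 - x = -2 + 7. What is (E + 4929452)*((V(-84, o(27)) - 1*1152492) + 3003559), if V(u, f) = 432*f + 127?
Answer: 84586980494502/25 ≈ 3.3835e+12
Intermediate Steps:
x = -2 (x = 3 - (-2 + 7) = 3 - 1*5 = 3 - 5 = -2)
o(s) = 1/(-2 + s)
V(u, f) = 127 + 432*f
(E + 4929452)*((V(-84, o(27)) - 1*1152492) + 3003559) = (-3101741 + 4929452)*(((127 + 432/(-2 + 27)) - 1*1152492) + 3003559) = 1827711*(((127 + 432/25) - 1152492) + 3003559) = 1827711*((3607/25 - 1152492) + 3003559) = 1827711*(-28808693/25 + 3003559) = 1827711*(46280282/25) = 84586980494502/25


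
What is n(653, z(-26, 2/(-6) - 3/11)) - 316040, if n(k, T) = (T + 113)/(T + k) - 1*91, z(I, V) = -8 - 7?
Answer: -100845740/319 ≈ -3.1613e+5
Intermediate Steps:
z(I, V) = -15
n(k, T) = -91 + (113 + T)/(T + k) (n(k, T) = (113 + T)/(T + k) - 91 = -91 + (113 + T)/(T + k))
n(653, z(-26, 2/(-6) - 3/11)) - 316040 = (113 - 91*653 - 90*(-15))/(-15 + 653) - 316040 = (113 - 59423 + 1350)/638 - 316040 = (1/638)*(-57960) - 316040 = -28980/319 - 316040 = -100845740/319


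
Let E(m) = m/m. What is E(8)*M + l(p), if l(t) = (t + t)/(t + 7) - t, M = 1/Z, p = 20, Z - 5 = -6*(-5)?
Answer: -17473/945 ≈ -18.490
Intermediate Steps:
E(m) = 1
Z = 35 (Z = 5 - 6*(-5) = 5 + 30 = 35)
M = 1/35 ≈ 0.028571
l(t) = -t + 2*t/(7 + t) (l(t) = (2*t)/(7 + t) - t = 2*t/(7 + t) - t = -t + 2*t/(7 + t))
E(8)*M + l(p) = 1*(1/35) - 1*20*(5 + 20)/(7 + 20) = 1/35 - 1*20*25/27 = 1/35 - 1*20*1/27*25 = 1/35 - 500/27 = -17473/945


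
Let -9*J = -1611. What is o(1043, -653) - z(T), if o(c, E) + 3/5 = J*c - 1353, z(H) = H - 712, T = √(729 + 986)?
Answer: 930277/5 - 7*√35 ≈ 1.8601e+5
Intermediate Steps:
J = 179 (J = -⅑*(-1611) = 179)
T = 7*√35 (T = √1715 = 7*√35 ≈ 41.413)
z(H) = -712 + H
o(c, E) = -6768/5 + 179*c (o(c, E) = -⅗ + (179*c - 1353) = -⅗ + (-1353 + 179*c) = -6768/5 + 179*c)
o(1043, -653) - z(T) = (-6768/5 + 179*1043) - (-712 + 7*√35) = (-6768/5 + 186697) + (712 - 7*√35) = 926717/5 + (712 - 7*√35) = 930277/5 - 7*√35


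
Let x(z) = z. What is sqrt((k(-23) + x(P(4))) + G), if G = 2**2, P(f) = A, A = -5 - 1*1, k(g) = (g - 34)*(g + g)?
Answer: 2*sqrt(655) ≈ 51.186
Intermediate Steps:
k(g) = 2*g*(-34 + g) (k(g) = (-34 + g)*(2*g) = 2*g*(-34 + g))
A = -6 (A = -5 - 1 = -6)
P(f) = -6
G = 4
sqrt((k(-23) + x(P(4))) + G) = sqrt((2*(-23)*(-34 - 23) - 6) + 4) = sqrt((2*(-23)*(-57) - 6) + 4) = sqrt((2622 - 6) + 4) = sqrt(2616 + 4) = sqrt(2620) = 2*sqrt(655)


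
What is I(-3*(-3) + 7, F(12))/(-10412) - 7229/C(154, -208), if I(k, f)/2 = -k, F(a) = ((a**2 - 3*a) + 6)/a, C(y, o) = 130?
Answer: -18816047/338390 ≈ -55.605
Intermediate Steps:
F(a) = (6 + a**2 - 3*a)/a
I(k, f) = -2*k (I(k, f) = 2*(-k) = -2*k)
I(-3*(-3) + 7, F(12))/(-10412) - 7229/C(154, -208) = -2*(-3*(-3) + 7)/(-10412) - 7229/130 = -2*(9 + 7)*(-1/10412) - 7229*1/130 = -2*16*(-1/10412) - 7229/130 = -32*(-1/10412) - 7229/130 = 8/2603 - 7229/130 = -18816047/338390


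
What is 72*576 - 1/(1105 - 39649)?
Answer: 1598496769/38544 ≈ 41472.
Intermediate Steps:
72*576 - 1/(1105 - 39649) = 41472 - 1/(-38544) = 41472 - 1*(-1/38544) = 41472 + 1/38544 = 1598496769/38544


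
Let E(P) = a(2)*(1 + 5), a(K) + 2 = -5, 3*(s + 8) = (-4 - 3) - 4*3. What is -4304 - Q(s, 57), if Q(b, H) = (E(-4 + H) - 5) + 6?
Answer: -4263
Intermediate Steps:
s = -43/3 (s = -8 + ((-4 - 3) - 4*3)/3 = -8 + (-7 - 12)/3 = -8 + (1/3)*(-19) = -8 - 19/3 = -43/3 ≈ -14.333)
a(K) = -7 (a(K) = -2 - 5 = -7)
E(P) = -42 (E(P) = -7*(1 + 5) = -7*6 = -42)
Q(b, H) = -41 (Q(b, H) = (-42 - 5) + 6 = -47 + 6 = -41)
-4304 - Q(s, 57) = -4304 - 1*(-41) = -4304 + 41 = -4263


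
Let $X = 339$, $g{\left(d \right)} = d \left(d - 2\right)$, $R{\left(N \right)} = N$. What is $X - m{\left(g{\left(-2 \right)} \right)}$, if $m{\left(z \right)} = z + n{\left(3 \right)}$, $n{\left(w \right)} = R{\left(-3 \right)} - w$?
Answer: $337$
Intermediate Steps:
$n{\left(w \right)} = -3 - w$
$g{\left(d \right)} = d \left(-2 + d\right)$
$m{\left(z \right)} = -6 + z$ ($m{\left(z \right)} = z - 6 = -6 + z$)
$X - m{\left(g{\left(-2 \right)} \right)} = 339 - \left(-6 - 2 \left(-2 - 2\right)\right) = 339 - \left(-6 - -8\right) = 339 - \left(-6 + 8\right) = 339 - 2 = 337$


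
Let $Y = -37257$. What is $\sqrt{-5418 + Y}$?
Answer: $5 i \sqrt{1707} \approx 206.58 i$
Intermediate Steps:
$\sqrt{-5418 + Y} = \sqrt{-5418 - 37257} = \sqrt{-42675} = 5 i \sqrt{1707}$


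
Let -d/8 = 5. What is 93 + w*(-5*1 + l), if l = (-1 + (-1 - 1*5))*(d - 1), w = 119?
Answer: 33651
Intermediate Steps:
d = -40 (d = -8*5 = -40)
l = 287 (l = (-1 + (-1 - 1*5))*(-40 - 1) = (-1 + (-1 - 5))*(-41) = (-1 - 6)*(-41) = -7*(-41) = 287)
93 + w*(-5*1 + l) = 93 + 119*(-5*1 + 287) = 93 + 119*(-5 + 287) = 93 + 119*282 = 93 + 33558 = 33651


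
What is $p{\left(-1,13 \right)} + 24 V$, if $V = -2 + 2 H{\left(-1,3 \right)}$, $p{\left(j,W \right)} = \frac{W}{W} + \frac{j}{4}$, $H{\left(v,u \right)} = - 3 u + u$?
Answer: $- \frac{1341}{4} \approx -335.25$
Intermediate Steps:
$H{\left(v,u \right)} = - 2 u$
$p{\left(j,W \right)} = 1 + \frac{j}{4}$ ($p{\left(j,W \right)} = 1 + j \frac{1}{4} = 1 + \frac{j}{4}$)
$V = -14$ ($V = -2 + 2 \left(\left(-2\right) 3\right) = -2 + 2 \left(-6\right) = -2 - 12 = -14$)
$p{\left(-1,13 \right)} + 24 V = \left(1 + \frac{1}{4} \left(-1\right)\right) + 24 \left(-14\right) = \left(1 - \frac{1}{4}\right) - 336 = \frac{3}{4} - 336 = - \frac{1341}{4}$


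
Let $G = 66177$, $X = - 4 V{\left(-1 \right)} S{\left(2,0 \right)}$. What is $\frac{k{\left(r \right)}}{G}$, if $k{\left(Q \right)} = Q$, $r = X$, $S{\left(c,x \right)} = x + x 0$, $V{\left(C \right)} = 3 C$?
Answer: $0$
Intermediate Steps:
$S{\left(c,x \right)} = x$ ($S{\left(c,x \right)} = x + 0 = x$)
$X = 0$ ($X = - 4 \cdot 3 \left(-1\right) 0 = \left(-4\right) \left(-3\right) 0 = 12 \cdot 0 = 0$)
$r = 0$
$\frac{k{\left(r \right)}}{G} = \frac{0}{66177} = 0 \cdot \frac{1}{66177} = 0$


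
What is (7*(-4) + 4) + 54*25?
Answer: 1326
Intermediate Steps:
(7*(-4) + 4) + 54*25 = (-28 + 4) + 1350 = -24 + 1350 = 1326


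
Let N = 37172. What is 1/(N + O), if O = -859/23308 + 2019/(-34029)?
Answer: 264382644/9827606212847 ≈ 2.6902e-5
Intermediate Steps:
O = -25429921/264382644 (O = -859*1/23308 + 2019*(-1/34029) = -859/23308 - 673/11343 = -25429921/264382644 ≈ -0.096186)
1/(N + O) = 1/(37172 - 25429921/264382644) = 1/(9827606212847/264382644) = 264382644/9827606212847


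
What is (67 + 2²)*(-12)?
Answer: -852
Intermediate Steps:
(67 + 2²)*(-12) = (67 + 4)*(-12) = 71*(-12) = -852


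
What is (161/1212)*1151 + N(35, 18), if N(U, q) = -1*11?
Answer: 171979/1212 ≈ 141.90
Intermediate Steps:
N(U, q) = -11
(161/1212)*1151 + N(35, 18) = (161/1212)*1151 - 11 = 185311/1212 - 11 = 171979/1212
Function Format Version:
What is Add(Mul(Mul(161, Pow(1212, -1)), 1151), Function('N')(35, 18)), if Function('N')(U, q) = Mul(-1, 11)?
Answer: Rational(171979, 1212) ≈ 141.90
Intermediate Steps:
Function('N')(U, q) = -11
Add(Mul(Mul(161, Pow(1212, -1)), 1151), Function('N')(35, 18)) = Add(Mul(Mul(161, Pow(1212, -1)), 1151), -11) = Add(Mul(Mul(161, Rational(1, 1212)), 1151), -11) = Add(Mul(Rational(161, 1212), 1151), -11) = Add(Rational(185311, 1212), -11) = Rational(171979, 1212)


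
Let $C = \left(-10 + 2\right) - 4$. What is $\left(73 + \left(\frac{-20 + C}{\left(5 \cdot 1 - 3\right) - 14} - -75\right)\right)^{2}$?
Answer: $\frac{204304}{9} \approx 22700.0$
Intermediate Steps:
$C = -12$ ($C = -8 - 4 = -12$)
$\left(73 + \left(\frac{-20 + C}{\left(5 \cdot 1 - 3\right) - 14} - -75\right)\right)^{2} = \left(73 + \left(\frac{-20 - 12}{\left(5 \cdot 1 - 3\right) - 14} - -75\right)\right)^{2} = \left(73 + \left(- \frac{32}{\left(5 - 3\right) - 14} + 75\right)\right)^{2} = \left(73 + \left(- \frac{32}{2 - 14} + 75\right)\right)^{2} = \left(73 + \left(- \frac{32}{-12} + 75\right)\right)^{2} = \left(73 + \left(\left(-32\right) \left(- \frac{1}{12}\right) + 75\right)\right)^{2} = \left(73 + \left(\frac{8}{3} + 75\right)\right)^{2} = \left(73 + \frac{233}{3}\right)^{2} = \left(\frac{452}{3}\right)^{2} = \frac{204304}{9}$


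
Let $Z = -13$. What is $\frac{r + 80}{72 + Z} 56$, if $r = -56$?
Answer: $\frac{1344}{59} \approx 22.78$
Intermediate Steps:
$\frac{r + 80}{72 + Z} 56 = \frac{-56 + 80}{72 - 13} \cdot 56 = \frac{24}{59} \cdot 56 = \frac{1344}{59}$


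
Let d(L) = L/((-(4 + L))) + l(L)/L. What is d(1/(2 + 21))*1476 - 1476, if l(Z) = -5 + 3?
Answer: -2151024/31 ≈ -69388.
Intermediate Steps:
l(Z) = -2
d(L) = -2/L + L/(-4 - L) (d(L) = L/((-(4 + L))) - 2/L = L/(-4 - L) - 2/L = -2/L + L/(-4 - L))
d(1/(2 + 21))*1476 - 1476 = ((-8 - (1/(2 + 21))² - 2/(2 + 21))/((1/(2 + 21))*(4 + 1/(2 + 21))))*1476 - 1476 = ((-8 - (1/23)² - 2/23)/((1/23)*(4 + 1/23)))*1476 - 1476 = ((-8 - (1/23)² - 2*1/23)/((1/23)*(4 + 1/23)))*1476 - 1476 = (23*(-8 - 1*1/529 - 2/23)/(93/23))*1476 - 1476 = (23*(23/93)*(-8 - 1/529 - 2/23))*1476 - 1476 = (23*(23/93)*(-4279/529))*1476 - 1476 = -4279/93*1476 - 1476 = -2105268/31 - 1476 = -2151024/31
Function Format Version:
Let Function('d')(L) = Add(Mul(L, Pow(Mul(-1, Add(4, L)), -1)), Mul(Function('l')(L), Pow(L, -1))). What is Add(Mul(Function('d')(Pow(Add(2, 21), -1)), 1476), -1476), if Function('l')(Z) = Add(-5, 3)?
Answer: Rational(-2151024, 31) ≈ -69388.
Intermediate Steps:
Function('l')(Z) = -2
Function('d')(L) = Add(Mul(-2, Pow(L, -1)), Mul(L, Pow(Add(-4, Mul(-1, L)), -1))) (Function('d')(L) = Add(Mul(L, Pow(Mul(-1, Add(4, L)), -1)), Mul(-2, Pow(L, -1))) = Add(Mul(L, Pow(Add(-4, Mul(-1, L)), -1)), Mul(-2, Pow(L, -1))) = Add(Mul(-2, Pow(L, -1)), Mul(L, Pow(Add(-4, Mul(-1, L)), -1))))
Add(Mul(Function('d')(Pow(Add(2, 21), -1)), 1476), -1476) = Add(Mul(Mul(Pow(Pow(Add(2, 21), -1), -1), Pow(Add(4, Pow(Add(2, 21), -1)), -1), Add(-8, Mul(-1, Pow(Pow(Add(2, 21), -1), 2)), Mul(-2, Pow(Add(2, 21), -1)))), 1476), -1476) = Add(Mul(Mul(Pow(Pow(23, -1), -1), Pow(Add(4, Pow(23, -1)), -1), Add(-8, Mul(-1, Pow(Pow(23, -1), 2)), Mul(-2, Pow(23, -1)))), 1476), -1476) = Add(Mul(Mul(Pow(Rational(1, 23), -1), Pow(Add(4, Rational(1, 23)), -1), Add(-8, Mul(-1, Pow(Rational(1, 23), 2)), Mul(-2, Rational(1, 23)))), 1476), -1476) = Add(Mul(Mul(23, Pow(Rational(93, 23), -1), Add(-8, Mul(-1, Rational(1, 529)), Rational(-2, 23))), 1476), -1476) = Add(Mul(Mul(23, Rational(23, 93), Add(-8, Rational(-1, 529), Rational(-2, 23))), 1476), -1476) = Add(Mul(Mul(23, Rational(23, 93), Rational(-4279, 529)), 1476), -1476) = Add(Mul(Rational(-4279, 93), 1476), -1476) = Add(Rational(-2105268, 31), -1476) = Rational(-2151024, 31)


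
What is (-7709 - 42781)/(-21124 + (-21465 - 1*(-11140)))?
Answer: 1530/953 ≈ 1.6055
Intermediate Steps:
(-7709 - 42781)/(-21124 + (-21465 - 1*(-11140))) = -50490/(-21124 + (-21465 + 11140)) = -50490/(-21124 - 10325) = -50490/(-31449) = -50490*(-1/31449) = 1530/953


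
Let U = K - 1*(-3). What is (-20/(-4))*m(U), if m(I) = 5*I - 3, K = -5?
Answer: -65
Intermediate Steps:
U = -2 (U = -5 - 1*(-3) = -5 + 3 = -2)
m(I) = -3 + 5*I
(-20/(-4))*m(U) = (-20/(-4))*(-3 + 5*(-2)) = (-1/4*(-20))*(-3 - 10) = 5*(-13) = -65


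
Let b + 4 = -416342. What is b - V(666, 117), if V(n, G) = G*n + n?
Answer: -494934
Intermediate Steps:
b = -416346 (b = -4 - 416342 = -416346)
V(n, G) = n + G*n
b - V(666, 117) = -416346 - 666*(1 + 117) = -416346 - 666*118 = -416346 - 1*78588 = -416346 - 78588 = -494934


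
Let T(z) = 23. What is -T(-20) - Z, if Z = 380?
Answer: -403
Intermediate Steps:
-T(-20) - Z = -1*23 - 1*380 = -23 - 380 = -403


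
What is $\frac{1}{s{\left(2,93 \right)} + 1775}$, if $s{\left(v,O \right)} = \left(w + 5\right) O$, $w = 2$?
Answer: $\frac{1}{2426} \approx 0.0004122$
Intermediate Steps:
$s{\left(v,O \right)} = 7 O$ ($s{\left(v,O \right)} = \left(2 + 5\right) O = 7 O$)
$\frac{1}{s{\left(2,93 \right)} + 1775} = \frac{1}{7 \cdot 93 + 1775} = \frac{1}{651 + 1775} = \frac{1}{2426}$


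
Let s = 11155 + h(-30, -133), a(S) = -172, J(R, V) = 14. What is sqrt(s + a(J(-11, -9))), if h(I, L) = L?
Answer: 5*sqrt(434) ≈ 104.16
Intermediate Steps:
s = 11022 (s = 11155 - 133 = 11022)
sqrt(s + a(J(-11, -9))) = sqrt(11022 - 172) = sqrt(10850) = 5*sqrt(434)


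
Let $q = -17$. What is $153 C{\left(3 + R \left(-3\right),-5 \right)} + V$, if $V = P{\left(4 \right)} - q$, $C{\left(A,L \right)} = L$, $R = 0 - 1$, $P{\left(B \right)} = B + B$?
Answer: $-740$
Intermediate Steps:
$P{\left(B \right)} = 2 B$
$R = -1$
$V = 25$ ($V = 2 \cdot 4 - -17 = 8 + 17 = 25$)
$153 C{\left(3 + R \left(-3\right),-5 \right)} + V = 153 \left(-5\right) + 25 = -765 + 25 = -740$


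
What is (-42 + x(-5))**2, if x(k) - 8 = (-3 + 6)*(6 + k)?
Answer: 961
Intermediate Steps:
x(k) = 26 + 3*k (x(k) = 8 + (-3 + 6)*(6 + k) = 8 + 3*(6 + k) = 8 + (18 + 3*k) = 26 + 3*k)
(-42 + x(-5))**2 = (-42 + (26 + 3*(-5)))**2 = (-42 + (26 - 15))**2 = (-42 + 11)**2 = (-31)**2 = 961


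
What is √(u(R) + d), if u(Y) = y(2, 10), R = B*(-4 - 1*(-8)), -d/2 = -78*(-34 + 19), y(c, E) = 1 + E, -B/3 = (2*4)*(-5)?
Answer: I*√2329 ≈ 48.26*I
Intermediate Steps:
B = 120 (B = -3*2*4*(-5) = -24*(-5) = -3*(-40) = 120)
d = -2340 (d = -(-156)*(-34 + 19) = -(-156)*(-15) = -2*1170 = -2340)
R = 480 (R = 120*(-4 - 1*(-8)) = 120*(-4 + 8) = 120*4 = 480)
u(Y) = 11 (u(Y) = 1 + 10 = 11)
√(u(R) + d) = √(11 - 2340) = √(-2329) = I*√2329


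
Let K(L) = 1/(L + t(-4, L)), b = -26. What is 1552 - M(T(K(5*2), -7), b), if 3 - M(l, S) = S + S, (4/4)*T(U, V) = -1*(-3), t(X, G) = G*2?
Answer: 1497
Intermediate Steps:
t(X, G) = 2*G
K(L) = 1/(3*L) (K(L) = 1/(L + 2*L) = 1/(3*L))
T(U, V) = 3 (T(U, V) = -1*(-3) = 3)
M(l, S) = 3 - 2*S (M(l, S) = 3 - (S + S) = 3 - 2*S)
1552 - M(T(K(5*2), -7), b) = 1552 - (3 - 2*(-26)) = 1552 - (3 + 52) = 1552 - 1*55 = 1552 - 55 = 1497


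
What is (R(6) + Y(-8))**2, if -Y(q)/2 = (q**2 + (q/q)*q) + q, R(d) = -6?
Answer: 10404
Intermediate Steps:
Y(q) = -4*q - 2*q**2 (Y(q) = -2*((q**2 + (q/q)*q) + q) = -2*((q**2 + 1*q) + q) = -2*((q**2 + q) + q) = -2*((q + q**2) + q) = -2*(q**2 + 2*q) = -4*q - 2*q**2)
(R(6) + Y(-8))**2 = (-6 - 2*(-8)*(2 - 8))**2 = (-6 - 2*(-8)*(-6))**2 = (-6 - 96)**2 = (-102)**2 = 10404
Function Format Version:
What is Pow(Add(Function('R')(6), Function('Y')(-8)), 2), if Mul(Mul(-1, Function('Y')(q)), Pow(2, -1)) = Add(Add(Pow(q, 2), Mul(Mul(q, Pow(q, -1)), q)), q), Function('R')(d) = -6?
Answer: 10404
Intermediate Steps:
Function('Y')(q) = Add(Mul(-4, q), Mul(-2, Pow(q, 2))) (Function('Y')(q) = Mul(-2, Add(Add(Pow(q, 2), Mul(Mul(q, Pow(q, -1)), q)), q)) = Mul(-2, Add(Add(Pow(q, 2), Mul(1, q)), q)) = Mul(-2, Add(Add(Pow(q, 2), q), q)) = Mul(-2, Add(Add(q, Pow(q, 2)), q)) = Mul(-2, Add(Pow(q, 2), Mul(2, q))) = Add(Mul(-4, q), Mul(-2, Pow(q, 2))))
Pow(Add(Function('R')(6), Function('Y')(-8)), 2) = Pow(Add(-6, Mul(-2, -8, Add(2, -8))), 2) = Pow(Add(-6, Mul(-2, -8, -6)), 2) = Pow(Add(-6, -96), 2) = Pow(-102, 2) = 10404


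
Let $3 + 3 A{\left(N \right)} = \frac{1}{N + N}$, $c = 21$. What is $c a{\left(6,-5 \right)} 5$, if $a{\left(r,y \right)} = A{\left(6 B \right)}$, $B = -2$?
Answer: $- \frac{2555}{24} \approx -106.46$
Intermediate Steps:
$A{\left(N \right)} = -1 + \frac{1}{6 N}$ ($A{\left(N \right)} = -1 + \frac{1}{3 \left(N + N\right)} = -1 + \frac{1}{3 \cdot 2 N} = -1 + \frac{\frac{1}{2} \frac{1}{N}}{3} = -1 + \frac{1}{6 N}$)
$a{\left(r,y \right)} = - \frac{73}{72}$ ($a{\left(r,y \right)} = \frac{\frac{1}{6} - 6 \left(-2\right)}{6 \left(-2\right)} = \frac{\frac{1}{6} - -12}{-12} = - \frac{\frac{1}{6} + 12}{12} = \left(- \frac{1}{12}\right) \frac{73}{6} = - \frac{73}{72}$)
$c a{\left(6,-5 \right)} 5 = 21 \left(- \frac{73}{72}\right) 5 = \left(- \frac{511}{24}\right) 5 = - \frac{2555}{24}$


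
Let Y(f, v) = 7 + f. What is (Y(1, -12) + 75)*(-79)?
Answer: -6557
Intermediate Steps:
(Y(1, -12) + 75)*(-79) = ((7 + 1) + 75)*(-79) = (8 + 75)*(-79) = 83*(-79) = -6557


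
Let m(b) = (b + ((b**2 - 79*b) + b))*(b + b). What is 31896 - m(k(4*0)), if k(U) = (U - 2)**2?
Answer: 34232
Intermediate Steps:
k(U) = (-2 + U)**2
m(b) = 2*b*(b**2 - 77*b) (m(b) = (b + (b**2 - 78*b))*(2*b) = (b**2 - 77*b)*(2*b) = 2*b*(b**2 - 77*b))
31896 - m(k(4*0)) = 31896 - 2*((-2 + 4*0)**2)**2*(-77 + (-2 + 4*0)**2) = 31896 - 2*((-2 + 0)**2)**2*(-77 + (-2 + 0)**2) = 31896 - 2*((-2)**2)**2*(-77 + (-2)**2) = 31896 - 2*4**2*(-77 + 4) = 31896 - 2*16*(-73) = 31896 - 1*(-2336) = 31896 + 2336 = 34232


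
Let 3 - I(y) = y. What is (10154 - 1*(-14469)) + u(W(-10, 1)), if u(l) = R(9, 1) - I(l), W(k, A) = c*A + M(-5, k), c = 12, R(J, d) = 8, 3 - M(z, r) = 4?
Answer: 24639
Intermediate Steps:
M(z, r) = -1 (M(z, r) = 3 - 1*4 = 3 - 4 = -1)
I(y) = 3 - y
W(k, A) = -1 + 12*A (W(k, A) = 12*A - 1 = -1 + 12*A)
u(l) = 5 + l (u(l) = 8 - (3 - l) = 8 + (-3 + l) = 5 + l)
(10154 - 1*(-14469)) + u(W(-10, 1)) = (10154 - 1*(-14469)) + (5 + (-1 + 12*1)) = (10154 + 14469) + (5 + (-1 + 12)) = 24623 + (5 + 11) = 24623 + 16 = 24639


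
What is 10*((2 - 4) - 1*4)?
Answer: -60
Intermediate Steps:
10*((2 - 4) - 1*4) = 10*(-2 - 4) = 10*(-6) = -60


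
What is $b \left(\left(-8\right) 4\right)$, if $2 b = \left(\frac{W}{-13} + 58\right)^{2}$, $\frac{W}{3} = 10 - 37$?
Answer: $- \frac{11155600}{169} \approx -66010.0$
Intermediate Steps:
$W = -81$ ($W = 3 \left(10 - 37\right) = 3 \left(-27\right) = -81$)
$b = \frac{697225}{338}$ ($b = \frac{\left(- \frac{81}{-13} + 58\right)^{2}}{2} = \frac{\left(\left(-81\right) \left(- \frac{1}{13}\right) + 58\right)^{2}}{2} = \frac{\left(\frac{81}{13} + 58\right)^{2}}{2} = \frac{\left(\frac{835}{13}\right)^{2}}{2} = \frac{1}{2} \cdot \frac{697225}{169} = \frac{697225}{338} \approx 2062.8$)
$b \left(\left(-8\right) 4\right) = \frac{697225 \left(\left(-8\right) 4\right)}{338} = \frac{697225}{338} \left(-32\right) = - \frac{11155600}{169}$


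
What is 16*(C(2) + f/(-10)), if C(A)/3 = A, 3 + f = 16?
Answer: 376/5 ≈ 75.200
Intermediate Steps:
f = 13 (f = -3 + 16 = 13)
C(A) = 3*A
16*(C(2) + f/(-10)) = 16*(3*2 + 13/(-10)) = 16*(6 + 13*(-⅒)) = 16*(6 - 13/10) = 16*(47/10) = 376/5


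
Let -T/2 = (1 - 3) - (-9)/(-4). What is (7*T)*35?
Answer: 4165/2 ≈ 2082.5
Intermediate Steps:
T = 17/2 (T = -2*((1 - 3) - (-9)/(-4)) = -2*(-2 - (-9)*(-1)/4) = -2*(-2 - 3*¾) = -2*(-2 - 9/4) = -2*(-17/4) = 17/2 ≈ 8.5000)
(7*T)*35 = (7*(17/2))*35 = (119/2)*35 = 4165/2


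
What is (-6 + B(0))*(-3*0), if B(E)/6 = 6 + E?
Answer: 0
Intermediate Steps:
B(E) = 36 + 6*E (B(E) = 6*(6 + E) = 36 + 6*E)
(-6 + B(0))*(-3*0) = (-6 + (36 + 6*0))*(-3*0) = (-6 + (36 + 0))*0 = (-6 + 36)*0 = 30*0 = 0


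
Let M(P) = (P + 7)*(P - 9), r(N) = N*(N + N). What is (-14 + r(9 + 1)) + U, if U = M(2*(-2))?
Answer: 147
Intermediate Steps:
r(N) = 2*N**2 (r(N) = N*(2*N) = 2*N**2)
M(P) = (-9 + P)*(7 + P) (M(P) = (7 + P)*(-9 + P) = (-9 + P)*(7 + P))
U = -39 (U = -63 + (2*(-2))**2 - 4*(-2) = -63 + (-4)**2 - 2*(-4) = -63 + 16 + 8 = -39)
(-14 + r(9 + 1)) + U = (-14 + 2*(9 + 1)**2) - 39 = (-14 + 2*10**2) - 39 = (-14 + 2*100) - 39 = (-14 + 200) - 39 = 186 - 39 = 147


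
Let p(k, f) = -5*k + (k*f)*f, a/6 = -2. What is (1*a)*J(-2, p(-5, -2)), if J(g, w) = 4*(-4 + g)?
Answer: 288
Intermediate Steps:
a = -12 (a = 6*(-2) = -12)
p(k, f) = -5*k + k*f² (p(k, f) = -5*k + (f*k)*f = -5*k + k*f²)
J(g, w) = -16 + 4*g
(1*a)*J(-2, p(-5, -2)) = (1*(-12))*(-16 + 4*(-2)) = -12*(-16 - 8) = -12*(-24) = 288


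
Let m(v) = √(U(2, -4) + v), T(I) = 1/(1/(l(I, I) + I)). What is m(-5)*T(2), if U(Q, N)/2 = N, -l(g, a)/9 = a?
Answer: -16*I*√13 ≈ -57.689*I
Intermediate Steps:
l(g, a) = -9*a
U(Q, N) = 2*N
T(I) = -8*I (T(I) = 1/(1/(-9*I + I)) = 1/(1/(-8*I)) = 1/(-1/(8*I)) = -8*I)
m(v) = √(-8 + v) (m(v) = √(2*(-4) + v) = √(-8 + v))
m(-5)*T(2) = √(-8 - 5)*(-8*2) = √(-13)*(-16) = (I*√13)*(-16) = -16*I*√13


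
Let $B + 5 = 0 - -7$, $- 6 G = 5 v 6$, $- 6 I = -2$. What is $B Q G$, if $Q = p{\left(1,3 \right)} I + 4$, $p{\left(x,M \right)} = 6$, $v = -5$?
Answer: $300$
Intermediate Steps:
$I = \frac{1}{3}$ ($I = \left(- \frac{1}{6}\right) \left(-2\right) = \frac{1}{3} \approx 0.33333$)
$G = 25$ ($G = - \frac{5 \left(-5\right) 6}{6} = - \frac{\left(-25\right) 6}{6} = \left(- \frac{1}{6}\right) \left(-150\right) = 25$)
$B = 2$ ($B = -5 + \left(0 - -7\right) = -5 + \left(0 + 7\right) = -5 + 7 = 2$)
$Q = 6$ ($Q = 6 \cdot \frac{1}{3} + 4 = 2 + 4 = 6$)
$B Q G = 2 \cdot 6 \cdot 25 = 12 \cdot 25 = 300$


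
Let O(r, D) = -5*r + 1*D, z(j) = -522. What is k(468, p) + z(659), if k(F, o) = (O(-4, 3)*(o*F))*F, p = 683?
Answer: 3440647494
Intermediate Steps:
O(r, D) = D - 5*r (O(r, D) = -5*r + D = D - 5*r)
k(F, o) = 23*o*F² (k(F, o) = ((3 - 5*(-4))*(o*F))*F = ((3 + 20)*(F*o))*F = (23*(F*o))*F = (23*F*o)*F = 23*o*F²)
k(468, p) + z(659) = 23*683*468² - 522 = 23*683*219024 - 522 = 3440648016 - 522 = 3440647494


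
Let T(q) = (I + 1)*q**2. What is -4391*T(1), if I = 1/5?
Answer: -26346/5 ≈ -5269.2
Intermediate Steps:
I = 1/5 (I = 1*(1/5) = 1/5 ≈ 0.20000)
T(q) = 6*q**2/5 (T(q) = (1/5 + 1)*q**2 = 6*q**2/5)
-4391*T(1) = -26346*1**2/5 = -26346/5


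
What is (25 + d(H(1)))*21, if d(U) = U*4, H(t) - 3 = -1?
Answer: 693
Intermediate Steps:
H(t) = 2 (H(t) = 3 - 1 = 2)
d(U) = 4*U
(25 + d(H(1)))*21 = (25 + 4*2)*21 = (25 + 8)*21 = 33*21 = 693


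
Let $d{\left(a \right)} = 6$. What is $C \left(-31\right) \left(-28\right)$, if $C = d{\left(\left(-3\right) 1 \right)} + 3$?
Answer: $7812$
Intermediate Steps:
$C = 9$ ($C = 6 + 3 = 9$)
$C \left(-31\right) \left(-28\right) = 9 \left(-31\right) \left(-28\right) = \left(-279\right) \left(-28\right) = 7812$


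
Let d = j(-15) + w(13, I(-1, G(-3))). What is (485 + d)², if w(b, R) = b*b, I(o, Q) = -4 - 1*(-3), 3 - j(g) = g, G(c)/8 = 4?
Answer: 451584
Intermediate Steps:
G(c) = 32 (G(c) = 8*4 = 32)
j(g) = 3 - g
I(o, Q) = -1 (I(o, Q) = -4 + 3 = -1)
w(b, R) = b²
d = 187 (d = (3 - 1*(-15)) + 13² = (3 + 15) + 169 = 18 + 169 = 187)
(485 + d)² = (485 + 187)² = 672² = 451584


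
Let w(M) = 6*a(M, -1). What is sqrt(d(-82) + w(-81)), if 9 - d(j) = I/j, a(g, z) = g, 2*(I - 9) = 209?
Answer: I*sqrt(3198041)/82 ≈ 21.809*I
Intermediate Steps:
I = 227/2 (I = 9 + (1/2)*209 = 9 + 209/2 = 227/2 ≈ 113.50)
d(j) = 9 - 227/(2*j)
w(M) = 6*M
sqrt(d(-82) + w(-81)) = sqrt((9 - 227/2/(-82)) + 6*(-81)) = sqrt((9 - 227/2*(-1/82)) - 486) = sqrt((9 + 227/164) - 486) = sqrt(1703/164 - 486) = sqrt(-78001/164) = I*sqrt(3198041)/82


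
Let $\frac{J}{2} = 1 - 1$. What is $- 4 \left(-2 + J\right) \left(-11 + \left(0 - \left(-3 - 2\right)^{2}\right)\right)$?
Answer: $-288$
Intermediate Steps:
$J = 0$ ($J = 2 \left(1 - 1\right) = 2 \cdot 0 = 0$)
$- 4 \left(-2 + J\right) \left(-11 + \left(0 - \left(-3 - 2\right)^{2}\right)\right) = - 4 \left(-2 + 0\right) \left(-11 + \left(0 - \left(-3 - 2\right)^{2}\right)\right) = \left(-4\right) \left(-2\right) \left(-11 + \left(0 - \left(-5\right)^{2}\right)\right) = 8 \left(-11 + \left(0 - 25\right)\right) = 8 \left(-11 - 25\right) = 8 \left(-36\right) = -288$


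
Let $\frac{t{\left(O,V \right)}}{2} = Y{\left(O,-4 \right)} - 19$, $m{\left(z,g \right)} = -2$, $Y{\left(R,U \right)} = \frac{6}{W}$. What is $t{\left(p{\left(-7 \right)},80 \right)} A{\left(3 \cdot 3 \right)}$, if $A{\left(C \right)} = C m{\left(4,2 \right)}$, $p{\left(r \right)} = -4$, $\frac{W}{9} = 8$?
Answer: $681$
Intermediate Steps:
$W = 72$ ($W = 9 \cdot 8 = 72$)
$Y{\left(R,U \right)} = \frac{1}{12}$ ($Y{\left(R,U \right)} = \frac{6}{72} = 6 \cdot \frac{1}{72} = \frac{1}{12}$)
$A{\left(C \right)} = - 2 C$ ($A{\left(C \right)} = C \left(-2\right) = - 2 C$)
$t{\left(O,V \right)} = - \frac{227}{6}$ ($t{\left(O,V \right)} = 2 \left(\frac{1}{12} - 19\right) = 2 \left(- \frac{227}{12}\right) = - \frac{227}{6}$)
$t{\left(p{\left(-7 \right)},80 \right)} A{\left(3 \cdot 3 \right)} = - \frac{227 \left(- 2 \cdot 3 \cdot 3\right)}{6} = - \frac{227 \left(\left(-2\right) 9\right)}{6} = \left(- \frac{227}{6}\right) \left(-18\right) = 681$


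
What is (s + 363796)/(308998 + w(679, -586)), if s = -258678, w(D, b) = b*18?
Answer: 52559/149225 ≈ 0.35221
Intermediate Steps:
w(D, b) = 18*b
(s + 363796)/(308998 + w(679, -586)) = (-258678 + 363796)/(308998 + 18*(-586)) = 105118/(308998 - 10548) = 105118/298450 = 105118*(1/298450) = 52559/149225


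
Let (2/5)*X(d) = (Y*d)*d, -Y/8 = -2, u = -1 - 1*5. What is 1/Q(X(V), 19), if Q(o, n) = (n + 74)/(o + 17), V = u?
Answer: 47/3 ≈ 15.667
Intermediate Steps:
u = -6 (u = -1 - 5 = -6)
Y = 16 (Y = -8*(-2) = 16)
V = -6
X(d) = 40*d² (X(d) = 5*((16*d)*d)/2 = 5*(16*d²)/2 = 40*d²)
Q(o, n) = (74 + n)/(17 + o)
1/Q(X(V), 19) = 1/((74 + 19)/(17 + 40*(-6)²)) = 1/(93/(17 + 40*36)) = 1/(93/(17 + 1440)) = 1/(93/1457) = 1/((1/1457)*93) = 1/(3/47) = 47/3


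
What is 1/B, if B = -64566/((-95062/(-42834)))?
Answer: -4321/125710002 ≈ -3.4373e-5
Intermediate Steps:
B = -125710002/4321 (B = -64566/((-95062*(-1/42834))) = -64566/4321/1947 = -64566*1947/4321 = -125710002/4321 ≈ -29093.)
1/B = 1/(-125710002/4321) = -4321/125710002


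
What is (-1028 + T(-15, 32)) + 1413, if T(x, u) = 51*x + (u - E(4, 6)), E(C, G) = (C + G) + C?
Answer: -362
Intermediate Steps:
E(C, G) = G + 2*C
T(x, u) = -14 + u + 51*x (T(x, u) = 51*x + (u - (6 + 2*4)) = 51*x + (u - (6 + 8)) = 51*x + (u - 1*14) = 51*x + (u - 14) = 51*x + (-14 + u) = -14 + u + 51*x)
(-1028 + T(-15, 32)) + 1413 = (-1028 + (-14 + 32 + 51*(-15))) + 1413 = (-1028 + (-14 + 32 - 765)) + 1413 = (-1028 - 747) + 1413 = -1775 + 1413 = -362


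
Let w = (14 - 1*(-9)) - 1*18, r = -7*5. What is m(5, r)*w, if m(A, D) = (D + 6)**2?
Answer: 4205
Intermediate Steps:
r = -35
m(A, D) = (6 + D)**2
w = 5 (w = (14 + 9) - 18 = 23 - 18 = 5)
m(5, r)*w = (6 - 35)**2*5 = (-29)**2*5 = 841*5 = 4205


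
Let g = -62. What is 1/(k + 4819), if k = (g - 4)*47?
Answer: 1/1717 ≈ 0.00058241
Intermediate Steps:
k = -3102 (k = (-62 - 4)*47 = -66*47 = -3102)
1/(k + 4819) = 1/(-3102 + 4819) = 1/1717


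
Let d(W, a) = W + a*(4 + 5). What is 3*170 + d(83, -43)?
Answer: 206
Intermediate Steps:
d(W, a) = W + 9*a (d(W, a) = W + a*9 = W + 9*a)
3*170 + d(83, -43) = 3*170 + (83 + 9*(-43)) = 510 + (83 - 387) = 510 - 304 = 206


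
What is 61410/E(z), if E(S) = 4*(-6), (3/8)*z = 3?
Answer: -10235/4 ≈ -2558.8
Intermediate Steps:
z = 8 (z = (8/3)*3 = 8)
E(S) = -24
61410/E(z) = 61410/(-24) = 61410*(-1/24) = -10235/4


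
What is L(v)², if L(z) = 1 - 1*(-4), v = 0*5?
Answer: 25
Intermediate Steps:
v = 0
L(z) = 5 (L(z) = 1 + 4 = 5)
L(v)² = 5² = 25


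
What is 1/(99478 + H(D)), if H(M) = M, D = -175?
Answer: 1/99303 ≈ 1.0070e-5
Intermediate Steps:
1/(99478 + H(D)) = 1/(99478 - 175) = 1/99303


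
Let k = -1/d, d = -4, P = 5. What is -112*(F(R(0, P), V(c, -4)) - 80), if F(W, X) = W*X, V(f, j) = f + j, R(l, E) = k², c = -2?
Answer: 9002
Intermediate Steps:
k = ¼ (k = -1/(-4) = -1*(-¼) = ¼ ≈ 0.25000)
R(l, E) = 1/16 (R(l, E) = (¼)² = 1/16)
-112*(F(R(0, P), V(c, -4)) - 80) = -112*((-2 - 4)/16 - 80) = -112*((1/16)*(-6) - 80) = -112*(-3/8 - 80) = -112*(-643/8) = 9002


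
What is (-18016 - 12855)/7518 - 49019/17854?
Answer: -229923919/33556593 ≈ -6.8518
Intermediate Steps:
(-18016 - 12855)/7518 - 49019/17854 = -30871*1/7518 - 49019*1/17854 = -30871/7518 - 49019/17854 = -229923919/33556593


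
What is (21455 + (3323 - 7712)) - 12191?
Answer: 4875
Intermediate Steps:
(21455 + (3323 - 7712)) - 12191 = (21455 - 4389) - 12191 = 17066 - 12191 = 4875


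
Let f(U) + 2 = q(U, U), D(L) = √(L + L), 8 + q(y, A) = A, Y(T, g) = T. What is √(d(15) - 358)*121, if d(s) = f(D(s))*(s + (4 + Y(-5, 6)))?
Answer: 121*√(-498 + 14*√30) ≈ 2483.7*I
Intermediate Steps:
q(y, A) = -8 + A
D(L) = √2*√L (D(L) = √(2*L) = √2*√L)
f(U) = -10 + U (f(U) = -2 + (-8 + U) = -10 + U)
d(s) = (-1 + s)*(-10 + √2*√s) (d(s) = (-10 + √2*√s)*(s + (4 - 5)) = (-10 + √2*√s)*(s - 1) = (-10 + √2*√s)*(-1 + s) = (-1 + s)*(-10 + √2*√s))
√(d(15) - 358)*121 = √((-1 + 15)*(-10 + √2*√15) - 358)*121 = √(14*(-10 + √30) - 358)*121 = √((-140 + 14*√30) - 358)*121 = √(-498 + 14*√30)*121 = 121*√(-498 + 14*√30)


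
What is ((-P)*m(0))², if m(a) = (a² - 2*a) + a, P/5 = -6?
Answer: 0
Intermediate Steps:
P = -30 (P = 5*(-6) = -30)
m(a) = a² - a
((-P)*m(0))² = ((-1*(-30))*(0*(-1 + 0)))² = (30*(0*(-1)))² = (30*0)² = 0² = 0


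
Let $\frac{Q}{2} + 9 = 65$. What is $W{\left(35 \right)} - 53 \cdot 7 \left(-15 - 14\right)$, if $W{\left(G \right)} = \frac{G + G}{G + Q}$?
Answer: $\frac{225949}{21} \approx 10759.0$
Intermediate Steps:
$Q = 112$ ($Q = -18 + 2 \cdot 65 = -18 + 130 = 112$)
$W{\left(G \right)} = \frac{2 G}{112 + G}$ ($W{\left(G \right)} = \frac{G + G}{G + 112} = \frac{2 G}{112 + G}$)
$W{\left(35 \right)} - 53 \cdot 7 \left(-15 - 14\right) = 2 \cdot 35 \frac{1}{112 + 35} - 53 \cdot 7 \left(-15 - 14\right) = 2 \cdot 35 \cdot \frac{1}{147} - 53 \cdot 7 \left(-29\right) = 2 \cdot 35 \cdot \frac{1}{147} - -10759 = \frac{10}{21} + 10759 = \frac{225949}{21}$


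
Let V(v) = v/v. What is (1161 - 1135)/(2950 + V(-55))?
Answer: 2/227 ≈ 0.0088106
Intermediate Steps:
V(v) = 1
(1161 - 1135)/(2950 + V(-55)) = (1161 - 1135)/(2950 + 1) = 26/2951 = 26*(1/2951) = 2/227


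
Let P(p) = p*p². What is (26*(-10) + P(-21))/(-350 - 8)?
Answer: 9521/358 ≈ 26.595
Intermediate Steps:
P(p) = p³
(26*(-10) + P(-21))/(-350 - 8) = (26*(-10) + (-21)³)/(-350 - 8) = (-260 - 9261)/(-358) = -9521*(-1/358) = 9521/358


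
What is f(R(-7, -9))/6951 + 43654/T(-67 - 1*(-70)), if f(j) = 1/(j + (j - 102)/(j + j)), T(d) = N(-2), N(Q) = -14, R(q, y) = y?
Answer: -122820531/39389 ≈ -3118.1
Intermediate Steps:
T(d) = -14
f(j) = 1/(j + (-102 + j)/(2*j)) (f(j) = 1/(j + (-102 + j)/((2*j))) = 1/(j + (-102 + j)*(1/(2*j))) = 1/(j + (-102 + j)/(2*j)))
f(R(-7, -9))/6951 + 43654/T(-67 - 1*(-70)) = (2*(-9)/(-102 - 9 + 2*(-9)²))/6951 + 43654/(-14) = (2*(-9)/(-102 - 9 + 2*81))*(1/6951) + 43654*(-1/14) = (2*(-9)/(-102 - 9 + 162))*(1/6951) - 21827/7 = (2*(-9)/51)*(1/6951) - 21827/7 = (2*(-9)*(1/51))*(1/6951) - 21827/7 = -6/17*1/6951 - 21827/7 = -2/39389 - 21827/7 = -122820531/39389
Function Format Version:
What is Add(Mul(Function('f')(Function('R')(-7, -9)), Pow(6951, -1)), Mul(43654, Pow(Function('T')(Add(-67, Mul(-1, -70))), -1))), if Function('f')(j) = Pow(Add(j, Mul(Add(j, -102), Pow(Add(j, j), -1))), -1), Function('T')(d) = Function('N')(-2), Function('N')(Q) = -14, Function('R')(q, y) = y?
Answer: Rational(-122820531, 39389) ≈ -3118.1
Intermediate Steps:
Function('T')(d) = -14
Function('f')(j) = Pow(Add(j, Mul(Rational(1, 2), Pow(j, -1), Add(-102, j))), -1) (Function('f')(j) = Pow(Add(j, Mul(Add(-102, j), Pow(Mul(2, j), -1))), -1) = Pow(Add(j, Mul(Add(-102, j), Mul(Rational(1, 2), Pow(j, -1)))), -1) = Pow(Add(j, Mul(Rational(1, 2), Pow(j, -1), Add(-102, j))), -1))
Add(Mul(Function('f')(Function('R')(-7, -9)), Pow(6951, -1)), Mul(43654, Pow(Function('T')(Add(-67, Mul(-1, -70))), -1))) = Add(Mul(Mul(2, -9, Pow(Add(-102, -9, Mul(2, Pow(-9, 2))), -1)), Pow(6951, -1)), Mul(43654, Pow(-14, -1))) = Add(Mul(Mul(2, -9, Pow(Add(-102, -9, Mul(2, 81)), -1)), Rational(1, 6951)), Mul(43654, Rational(-1, 14))) = Add(Mul(Mul(2, -9, Pow(Add(-102, -9, 162), -1)), Rational(1, 6951)), Rational(-21827, 7)) = Add(Mul(Mul(2, -9, Pow(51, -1)), Rational(1, 6951)), Rational(-21827, 7)) = Add(Mul(Mul(2, -9, Rational(1, 51)), Rational(1, 6951)), Rational(-21827, 7)) = Add(Mul(Rational(-6, 17), Rational(1, 6951)), Rational(-21827, 7)) = Add(Rational(-2, 39389), Rational(-21827, 7)) = Rational(-122820531, 39389)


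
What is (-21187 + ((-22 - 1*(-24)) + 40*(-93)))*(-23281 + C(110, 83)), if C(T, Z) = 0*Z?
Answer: 579813305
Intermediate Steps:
C(T, Z) = 0
(-21187 + ((-22 - 1*(-24)) + 40*(-93)))*(-23281 + C(110, 83)) = (-21187 + ((-22 - 1*(-24)) + 40*(-93)))*(-23281 + 0) = (-21187 + ((-22 + 24) - 3720))*(-23281) = (-21187 + (2 - 3720))*(-23281) = (-21187 - 3718)*(-23281) = -24905*(-23281) = 579813305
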